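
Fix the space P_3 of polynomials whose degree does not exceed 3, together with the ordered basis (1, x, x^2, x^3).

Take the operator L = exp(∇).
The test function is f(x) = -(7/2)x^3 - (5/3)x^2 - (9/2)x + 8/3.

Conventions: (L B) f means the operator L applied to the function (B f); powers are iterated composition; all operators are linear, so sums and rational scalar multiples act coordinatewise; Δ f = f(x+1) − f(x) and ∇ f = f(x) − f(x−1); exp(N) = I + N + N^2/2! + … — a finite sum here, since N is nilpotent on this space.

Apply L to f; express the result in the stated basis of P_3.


the result is g(x) = -(7/2)x^3 - (73/6)x^2 - (47/6)x + 5/3

order-1 term: -(21/2)x^2 + (43/6)x - 19/3
order-2 term: -(21/2)x + 53/6
order-3 term: -7/2
the series for exp(∇) f terminates at order 3
exp(∇) f = -(7/2)x^3 - (73/6)x^2 - (47/6)x + 5/3


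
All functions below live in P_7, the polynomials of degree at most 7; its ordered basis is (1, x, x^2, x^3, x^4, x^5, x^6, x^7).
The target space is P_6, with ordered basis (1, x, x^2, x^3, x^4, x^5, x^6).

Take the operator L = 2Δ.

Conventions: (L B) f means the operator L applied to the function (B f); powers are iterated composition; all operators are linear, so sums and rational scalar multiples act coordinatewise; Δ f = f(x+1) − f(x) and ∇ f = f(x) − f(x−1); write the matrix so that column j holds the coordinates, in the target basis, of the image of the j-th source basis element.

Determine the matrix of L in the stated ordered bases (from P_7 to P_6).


the matrix is [[0, 2, 2, 2, 2, 2, 2, 2]; [0, 0, 4, 6, 8, 10, 12, 14]; [0, 0, 0, 6, 12, 20, 30, 42]; [0, 0, 0, 0, 8, 20, 40, 70]; [0, 0, 0, 0, 0, 10, 30, 70]; [0, 0, 0, 0, 0, 0, 12, 42]; [0, 0, 0, 0, 0, 0, 0, 14]] (rows listed top to bottom)

image of 1: 0
image of x: 2
image of x^2: 4x + 2
image of x^3: 6x^2 + 6x + 2
image of x^4: 8x^3 + 12x^2 + 8x + 2
image of x^5: 10x^4 + 20x^3 + 20x^2 + 10x + 2
image of x^6: 12x^5 + 30x^4 + 40x^3 + 30x^2 + 12x + 2
image of x^7: 14x^6 + 42x^5 + 70x^4 + 70x^3 + 42x^2 + 14x + 2
each image's coordinates form column j of the matrix


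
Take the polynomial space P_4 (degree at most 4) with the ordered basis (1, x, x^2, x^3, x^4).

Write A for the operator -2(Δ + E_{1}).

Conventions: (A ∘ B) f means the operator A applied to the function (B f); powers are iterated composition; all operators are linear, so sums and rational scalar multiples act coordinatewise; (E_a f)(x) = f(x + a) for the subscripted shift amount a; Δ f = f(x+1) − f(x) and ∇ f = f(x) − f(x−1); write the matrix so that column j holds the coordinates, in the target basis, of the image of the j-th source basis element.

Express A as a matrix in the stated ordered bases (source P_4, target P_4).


image of 1: -2
image of x: -2x - 4
image of x^2: -2x^2 - 8x - 4
image of x^3: -2x^3 - 12x^2 - 12x - 4
image of x^4: -2x^4 - 16x^3 - 24x^2 - 16x - 4
each image's coordinates form column j of the matrix

the matrix is [[-2, -4, -4, -4, -4]; [0, -2, -8, -12, -16]; [0, 0, -2, -12, -24]; [0, 0, 0, -2, -16]; [0, 0, 0, 0, -2]] (rows listed top to bottom)


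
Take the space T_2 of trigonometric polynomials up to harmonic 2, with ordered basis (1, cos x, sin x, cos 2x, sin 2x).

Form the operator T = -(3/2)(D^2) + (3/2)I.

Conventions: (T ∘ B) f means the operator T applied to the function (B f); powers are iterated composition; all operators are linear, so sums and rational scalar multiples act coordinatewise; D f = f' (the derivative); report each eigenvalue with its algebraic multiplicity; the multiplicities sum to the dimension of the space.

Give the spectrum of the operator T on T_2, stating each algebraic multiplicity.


λ = 3/2 (multiplicity 1), λ = 3 (multiplicity 2), λ = 15/2 (multiplicity 2)

image of 1: 3/2
image of cos x: 3cos x
image of sin x: 3sin x
image of cos 2x: (15/2)cos 2x
image of sin 2x: (15/2)sin 2x
the matrix is diagonal; its diagonal is (3/2, 3, 3, 15/2, 15/2)
for a triangular matrix the eigenvalues are the diagonal entries, with algebraic multiplicity their repetition count


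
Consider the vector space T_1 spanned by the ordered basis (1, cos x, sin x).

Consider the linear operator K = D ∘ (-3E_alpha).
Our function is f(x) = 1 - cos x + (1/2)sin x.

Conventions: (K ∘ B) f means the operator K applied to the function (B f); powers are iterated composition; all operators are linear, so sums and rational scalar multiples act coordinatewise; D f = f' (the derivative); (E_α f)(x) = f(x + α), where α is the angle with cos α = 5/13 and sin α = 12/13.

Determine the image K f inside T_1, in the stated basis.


E_alpha f = 1 + (1/13)cos x + (29/26)sin x
(-3E_alpha) f = -3 - (3/13)cos x - (87/26)sin x
D (-3E_alpha) f = -(87/26)cos x + (3/13)sin x

g(x) = -(87/26)cos x + (3/13)sin x


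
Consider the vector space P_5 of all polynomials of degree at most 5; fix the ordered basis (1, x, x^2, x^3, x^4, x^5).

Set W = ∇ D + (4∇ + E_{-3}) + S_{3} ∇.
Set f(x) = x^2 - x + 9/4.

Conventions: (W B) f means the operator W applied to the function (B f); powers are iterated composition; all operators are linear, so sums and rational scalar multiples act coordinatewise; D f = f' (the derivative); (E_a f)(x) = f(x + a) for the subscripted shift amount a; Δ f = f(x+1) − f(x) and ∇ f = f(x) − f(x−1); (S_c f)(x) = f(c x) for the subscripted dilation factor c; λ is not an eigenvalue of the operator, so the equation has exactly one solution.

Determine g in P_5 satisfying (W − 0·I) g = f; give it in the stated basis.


write g with unknown coordinates in the stated basis and equate coefficients in (W − 0·I) g = f
solving from the highest basis element down gives g = x^2 - 9x + 57/4
check: W g = x^2 - x + 9/4
so W g − 0·g = x^2 - x + 9/4 = f ✓

the result is g(x) = x^2 - 9x + 57/4


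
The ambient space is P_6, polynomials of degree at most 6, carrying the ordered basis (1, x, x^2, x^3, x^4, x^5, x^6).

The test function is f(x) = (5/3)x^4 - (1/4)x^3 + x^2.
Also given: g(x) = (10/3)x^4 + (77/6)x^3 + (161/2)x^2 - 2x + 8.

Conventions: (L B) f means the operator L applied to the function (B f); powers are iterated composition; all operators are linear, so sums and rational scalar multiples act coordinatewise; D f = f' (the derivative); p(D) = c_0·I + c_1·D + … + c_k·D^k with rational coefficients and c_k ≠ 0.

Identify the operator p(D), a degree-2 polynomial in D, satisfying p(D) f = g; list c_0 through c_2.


D^0 f = (5/3)x^4 - (1/4)x^3 + x^2
D^1 f = (20/3)x^3 - (3/4)x^2 + 2x
D^2 f = 20x^2 - (3/2)x + 2
matching coefficients of g against c_0 f + c_1 Df + … from the top degree down determines the c_i
solution: c_0 = 2, c_1 = 2, c_2 = 4

c_0 = 2, c_1 = 2, c_2 = 4


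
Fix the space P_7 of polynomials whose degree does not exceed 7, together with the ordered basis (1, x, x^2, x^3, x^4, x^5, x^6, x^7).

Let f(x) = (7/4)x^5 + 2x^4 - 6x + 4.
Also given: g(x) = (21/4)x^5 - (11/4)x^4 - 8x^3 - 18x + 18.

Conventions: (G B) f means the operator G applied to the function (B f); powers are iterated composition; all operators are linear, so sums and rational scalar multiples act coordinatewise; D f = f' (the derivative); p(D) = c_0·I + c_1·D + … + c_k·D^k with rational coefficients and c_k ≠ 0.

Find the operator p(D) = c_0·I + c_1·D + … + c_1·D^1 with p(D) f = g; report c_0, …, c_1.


p(D) = 3·I − D, i.e. c_0 = 3, c_1 = -1

D^0 f = (7/4)x^5 + 2x^4 - 6x + 4
D^1 f = (35/4)x^4 + 8x^3 - 6
matching coefficients of g against c_0 f + c_1 Df + … from the top degree down determines the c_i
solution: c_0 = 3, c_1 = -1


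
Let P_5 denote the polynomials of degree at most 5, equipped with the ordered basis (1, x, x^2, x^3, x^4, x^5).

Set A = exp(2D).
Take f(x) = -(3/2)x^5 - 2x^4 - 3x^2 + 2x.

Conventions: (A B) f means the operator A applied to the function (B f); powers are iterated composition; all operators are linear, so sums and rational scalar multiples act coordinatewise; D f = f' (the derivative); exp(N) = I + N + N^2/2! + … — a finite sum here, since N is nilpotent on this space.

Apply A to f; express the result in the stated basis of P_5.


g(x) = -(3/2)x^5 - 17x^4 - 76x^3 - 171x^2 - 194x - 88

order-1 term: -15x^4 - 16x^3 - 12x + 4
order-2 term: -60x^3 - 48x^2 - 12
order-3 term: -120x^2 - 64x
order-4 term: -120x - 32
order-5 term: -48
the series for exp(2D) f terminates at order 5
exp(2D) f = -(3/2)x^5 - 17x^4 - 76x^3 - 171x^2 - 194x - 88


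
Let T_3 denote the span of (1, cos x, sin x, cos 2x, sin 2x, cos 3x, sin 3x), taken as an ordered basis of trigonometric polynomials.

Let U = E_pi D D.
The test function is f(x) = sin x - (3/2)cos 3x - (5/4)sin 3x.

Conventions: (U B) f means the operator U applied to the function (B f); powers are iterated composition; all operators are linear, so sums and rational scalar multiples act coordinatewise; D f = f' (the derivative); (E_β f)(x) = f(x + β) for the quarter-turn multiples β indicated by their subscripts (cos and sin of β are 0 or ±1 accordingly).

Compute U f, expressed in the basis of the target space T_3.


the image equals g(x) = sin x - (27/2)cos 3x - (45/4)sin 3x

D f = cos x - (15/4)cos 3x + (9/2)sin 3x
D D f = -sin x + (27/2)cos 3x + (45/4)sin 3x
E_pi D D f = sin x - (27/2)cos 3x - (45/4)sin 3x


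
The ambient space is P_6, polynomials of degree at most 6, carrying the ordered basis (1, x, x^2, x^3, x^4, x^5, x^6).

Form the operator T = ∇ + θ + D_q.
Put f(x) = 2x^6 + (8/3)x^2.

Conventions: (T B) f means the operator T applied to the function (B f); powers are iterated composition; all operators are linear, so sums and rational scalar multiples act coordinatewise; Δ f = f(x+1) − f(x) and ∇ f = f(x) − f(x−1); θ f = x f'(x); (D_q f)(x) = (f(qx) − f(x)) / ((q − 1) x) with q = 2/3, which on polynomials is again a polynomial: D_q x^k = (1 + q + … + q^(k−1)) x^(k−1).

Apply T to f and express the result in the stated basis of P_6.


g(x) = 12x^6 + (4246/243)x^5 - 30x^4 + 40x^3 - (74/3)x^2 + (196/9)x - 14/3

∇ f = 12x^5 - 30x^4 + 40x^3 - 30x^2 + (52/3)x - 14/3
θ f = 12x^6 + (16/3)x^2
D_q f = (1330/243)x^5 + (40/9)x
(∇ + θ + D_q) f = 12x^6 + (4246/243)x^5 - 30x^4 + 40x^3 - (74/3)x^2 + (196/9)x - 14/3


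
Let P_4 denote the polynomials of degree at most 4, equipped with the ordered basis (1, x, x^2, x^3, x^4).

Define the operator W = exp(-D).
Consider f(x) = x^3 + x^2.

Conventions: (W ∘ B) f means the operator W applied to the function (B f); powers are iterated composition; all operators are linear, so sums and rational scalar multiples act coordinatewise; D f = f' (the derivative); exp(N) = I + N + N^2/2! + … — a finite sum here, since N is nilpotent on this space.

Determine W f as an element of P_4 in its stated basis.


order-1 term: -3x^2 - 2x
order-2 term: 3x + 1
order-3 term: -1
the series for exp(-D) f terminates at order 3
exp(-D) f = x^3 - 2x^2 + x

the result is g(x) = x^3 - 2x^2 + x


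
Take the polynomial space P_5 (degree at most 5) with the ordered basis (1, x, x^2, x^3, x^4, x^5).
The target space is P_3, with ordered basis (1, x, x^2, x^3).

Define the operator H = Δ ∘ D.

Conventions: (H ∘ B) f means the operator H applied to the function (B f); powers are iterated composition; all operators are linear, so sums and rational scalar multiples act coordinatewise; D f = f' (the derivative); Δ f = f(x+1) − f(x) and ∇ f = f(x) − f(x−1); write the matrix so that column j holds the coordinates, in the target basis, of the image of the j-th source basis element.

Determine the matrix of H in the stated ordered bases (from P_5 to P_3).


image of 1: 0
image of x: 0
image of x^2: 2
image of x^3: 6x + 3
image of x^4: 12x^2 + 12x + 4
image of x^5: 20x^3 + 30x^2 + 20x + 5
each image's coordinates form column j of the matrix

the matrix is [[0, 0, 2, 3, 4, 5]; [0, 0, 0, 6, 12, 20]; [0, 0, 0, 0, 12, 30]; [0, 0, 0, 0, 0, 20]] (rows listed top to bottom)


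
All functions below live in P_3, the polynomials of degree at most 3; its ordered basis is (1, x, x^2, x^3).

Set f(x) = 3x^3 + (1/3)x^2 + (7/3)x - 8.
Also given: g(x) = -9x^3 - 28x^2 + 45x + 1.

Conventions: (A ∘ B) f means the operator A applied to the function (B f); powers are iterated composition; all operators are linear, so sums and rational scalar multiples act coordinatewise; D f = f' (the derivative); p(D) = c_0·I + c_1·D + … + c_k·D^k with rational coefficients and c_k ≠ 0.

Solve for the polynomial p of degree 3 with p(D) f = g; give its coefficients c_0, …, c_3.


D^0 f = 3x^3 + (1/3)x^2 + (7/3)x - 8
D^1 f = 9x^2 + (2/3)x + 7/3
D^2 f = 18x + 2/3
D^3 f = 18
matching coefficients of g against c_0 f + c_1 Df + … from the top degree down determines the c_i
solution: c_0 = -3, c_1 = -3, c_2 = 3, c_3 = -1

p(D) = -3·I − 3·D + 3·D^2 − D^3, i.e. c_0 = -3, c_1 = -3, c_2 = 3, c_3 = -1


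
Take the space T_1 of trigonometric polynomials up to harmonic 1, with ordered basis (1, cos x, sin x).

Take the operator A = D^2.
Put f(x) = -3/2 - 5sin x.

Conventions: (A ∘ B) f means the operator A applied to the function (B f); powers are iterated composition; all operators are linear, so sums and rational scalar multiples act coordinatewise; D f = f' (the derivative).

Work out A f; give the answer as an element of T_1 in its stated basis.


D f = -5cos x
D D f = 5sin x

g(x) = 5sin x


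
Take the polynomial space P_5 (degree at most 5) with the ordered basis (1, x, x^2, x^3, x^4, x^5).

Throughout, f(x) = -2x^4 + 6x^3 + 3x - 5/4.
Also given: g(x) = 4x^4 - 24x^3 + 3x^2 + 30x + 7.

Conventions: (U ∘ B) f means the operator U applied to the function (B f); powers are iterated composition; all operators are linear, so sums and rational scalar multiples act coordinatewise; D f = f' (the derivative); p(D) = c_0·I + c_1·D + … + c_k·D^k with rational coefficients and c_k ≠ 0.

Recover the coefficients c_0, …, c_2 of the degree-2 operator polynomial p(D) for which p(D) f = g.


D^0 f = -2x^4 + 6x^3 + 3x - 5/4
D^1 f = -8x^3 + 18x^2 + 3
D^2 f = -24x^2 + 36x
matching coefficients of g against c_0 f + c_1 Df + … from the top degree down determines the c_i
solution: c_0 = -2, c_1 = 3/2, c_2 = 1

c_0 = -2, c_1 = 3/2, c_2 = 1


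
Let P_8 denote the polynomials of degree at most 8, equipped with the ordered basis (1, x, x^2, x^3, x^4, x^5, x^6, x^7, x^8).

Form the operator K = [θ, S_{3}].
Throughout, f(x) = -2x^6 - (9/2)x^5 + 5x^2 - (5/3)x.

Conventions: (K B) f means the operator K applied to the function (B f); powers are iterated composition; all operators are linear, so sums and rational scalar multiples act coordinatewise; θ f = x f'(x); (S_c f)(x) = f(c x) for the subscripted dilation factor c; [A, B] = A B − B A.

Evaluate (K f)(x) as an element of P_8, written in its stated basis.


the image equals g(x) = 0

S_{3} f = -1458x^6 - (2187/2)x^5 + 45x^2 - 5x
θ S_{3} f = -8748x^6 - (10935/2)x^5 + 90x^2 - 5x
θ f = -12x^6 - (45/2)x^5 + 10x^2 - (5/3)x
S_{3} θ f = -8748x^6 - (10935/2)x^5 + 90x^2 - 5x
[θ, S_{3}] f = 0


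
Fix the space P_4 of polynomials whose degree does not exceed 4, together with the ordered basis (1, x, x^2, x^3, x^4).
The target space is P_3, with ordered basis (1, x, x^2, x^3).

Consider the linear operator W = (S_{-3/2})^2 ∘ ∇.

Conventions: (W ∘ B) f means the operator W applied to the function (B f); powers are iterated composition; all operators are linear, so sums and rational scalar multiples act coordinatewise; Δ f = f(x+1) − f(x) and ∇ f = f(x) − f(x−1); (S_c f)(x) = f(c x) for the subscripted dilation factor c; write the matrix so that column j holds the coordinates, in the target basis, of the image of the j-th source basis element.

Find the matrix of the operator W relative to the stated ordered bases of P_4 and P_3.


the matrix is [[0, 1, -1, 1, -1]; [0, 0, 9/2, -27/4, 9]; [0, 0, 0, 243/16, -243/8]; [0, 0, 0, 0, 729/16]] (rows listed top to bottom)

image of 1: 0
image of x: 1
image of x^2: (9/2)x - 1
image of x^3: (243/16)x^2 - (27/4)x + 1
image of x^4: (729/16)x^3 - (243/8)x^2 + 9x - 1
each image's coordinates form column j of the matrix


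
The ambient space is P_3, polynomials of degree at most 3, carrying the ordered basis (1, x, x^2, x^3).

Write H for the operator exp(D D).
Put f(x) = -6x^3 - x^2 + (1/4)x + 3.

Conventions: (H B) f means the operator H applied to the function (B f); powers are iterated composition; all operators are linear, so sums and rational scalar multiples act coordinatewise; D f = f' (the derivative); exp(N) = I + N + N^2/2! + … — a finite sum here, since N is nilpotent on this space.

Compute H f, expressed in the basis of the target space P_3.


the result is g(x) = -6x^3 - x^2 - (143/4)x + 1

order-1 term: -36x - 2
the series for exp(D D) f terminates at order 1
exp(D D) f = -6x^3 - x^2 - (143/4)x + 1


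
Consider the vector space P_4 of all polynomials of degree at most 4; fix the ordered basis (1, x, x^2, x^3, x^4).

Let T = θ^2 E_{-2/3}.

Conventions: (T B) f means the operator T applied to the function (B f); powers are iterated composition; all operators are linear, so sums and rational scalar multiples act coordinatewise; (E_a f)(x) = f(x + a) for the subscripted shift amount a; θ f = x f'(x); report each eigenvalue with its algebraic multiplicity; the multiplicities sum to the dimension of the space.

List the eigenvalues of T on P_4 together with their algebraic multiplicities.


image of 1: 0
image of x: x
image of x^2: 4x^2 - (4/3)x
image of x^3: 9x^3 - 8x^2 + (4/3)x
image of x^4: 16x^4 - 24x^3 + (32/3)x^2 - (32/27)x
the matrix is upper triangular; its diagonal is (0, 1, 4, 9, 16)
for a triangular matrix the eigenvalues are the diagonal entries, with algebraic multiplicity their repetition count

λ = 0 (multiplicity 1), λ = 1 (multiplicity 1), λ = 4 (multiplicity 1), λ = 9 (multiplicity 1), λ = 16 (multiplicity 1)


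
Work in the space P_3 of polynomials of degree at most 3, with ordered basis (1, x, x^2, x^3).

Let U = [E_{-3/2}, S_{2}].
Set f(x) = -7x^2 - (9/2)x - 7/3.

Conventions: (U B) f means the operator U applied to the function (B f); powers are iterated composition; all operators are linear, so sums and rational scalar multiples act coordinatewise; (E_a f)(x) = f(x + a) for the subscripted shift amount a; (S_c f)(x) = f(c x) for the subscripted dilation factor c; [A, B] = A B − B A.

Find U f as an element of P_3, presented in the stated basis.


the image equals g(x) = 42x - 81/2

S_{2} f = -28x^2 - 9x - 7/3
E_{-3/2} S_{2} f = -28x^2 + 75x - 311/6
E_{-3/2} f = -7x^2 + (33/2)x - 34/3
S_{2} E_{-3/2} f = -28x^2 + 33x - 34/3
[E_{-3/2}, S_{2}] f = 42x - 81/2


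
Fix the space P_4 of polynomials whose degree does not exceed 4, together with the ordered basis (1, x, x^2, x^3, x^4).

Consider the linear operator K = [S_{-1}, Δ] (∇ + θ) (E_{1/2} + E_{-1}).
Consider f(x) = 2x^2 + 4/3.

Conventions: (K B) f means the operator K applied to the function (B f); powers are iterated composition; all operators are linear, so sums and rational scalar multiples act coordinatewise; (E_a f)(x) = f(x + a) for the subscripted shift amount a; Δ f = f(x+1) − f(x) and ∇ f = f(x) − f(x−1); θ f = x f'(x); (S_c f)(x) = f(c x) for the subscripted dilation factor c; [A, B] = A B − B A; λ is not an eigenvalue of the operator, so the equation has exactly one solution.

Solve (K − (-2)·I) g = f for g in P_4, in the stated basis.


the image equals g(x) = x^2 + 8x - 55/3

write g with unknown coordinates in the stated basis and equate coefficients in (K − (-2)·I) g = f
solving from the highest basis element down gives g = x^2 + 8x - 55/3
check: K g = -16x + 38
so K g − (-2)·g = 2x^2 + 4/3 = f ✓


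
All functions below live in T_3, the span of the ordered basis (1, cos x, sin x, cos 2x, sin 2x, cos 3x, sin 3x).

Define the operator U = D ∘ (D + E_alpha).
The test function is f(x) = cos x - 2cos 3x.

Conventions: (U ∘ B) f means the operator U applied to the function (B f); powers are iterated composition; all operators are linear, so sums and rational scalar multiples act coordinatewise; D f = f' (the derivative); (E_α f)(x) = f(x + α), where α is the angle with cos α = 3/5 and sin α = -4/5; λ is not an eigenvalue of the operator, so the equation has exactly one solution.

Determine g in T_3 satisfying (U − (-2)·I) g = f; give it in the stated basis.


write g with unknown coordinates in the stated basis and equate coefficients in (U − (-2)·I) g = f
solving from the highest basis element down gives g = (1/2)cos x + (1/6)sin x + (743/2701)cos 3x + (351/2701)sin 3x
check: U g = -(1/3)sin x - (6888/2701)cos 3x - (702/2701)sin 3x
so U g − (-2)·g = cos x - 2cos 3x = f ✓

the result is g(x) = (1/2)cos x + (1/6)sin x + (743/2701)cos 3x + (351/2701)sin 3x


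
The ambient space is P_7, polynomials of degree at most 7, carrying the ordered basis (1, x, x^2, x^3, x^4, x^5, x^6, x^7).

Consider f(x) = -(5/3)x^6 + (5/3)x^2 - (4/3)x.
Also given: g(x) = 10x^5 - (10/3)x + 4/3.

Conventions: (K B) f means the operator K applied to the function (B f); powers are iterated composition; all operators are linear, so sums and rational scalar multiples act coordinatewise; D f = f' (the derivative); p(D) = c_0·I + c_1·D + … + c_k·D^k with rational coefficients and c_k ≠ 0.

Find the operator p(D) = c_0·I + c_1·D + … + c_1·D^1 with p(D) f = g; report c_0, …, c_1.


D^0 f = -(5/3)x^6 + (5/3)x^2 - (4/3)x
D^1 f = -10x^5 + (10/3)x - 4/3
matching coefficients of g against c_0 f + c_1 Df + … from the top degree down determines the c_i
solution: c_0 = 0, c_1 = -1

c_0 = 0, c_1 = -1


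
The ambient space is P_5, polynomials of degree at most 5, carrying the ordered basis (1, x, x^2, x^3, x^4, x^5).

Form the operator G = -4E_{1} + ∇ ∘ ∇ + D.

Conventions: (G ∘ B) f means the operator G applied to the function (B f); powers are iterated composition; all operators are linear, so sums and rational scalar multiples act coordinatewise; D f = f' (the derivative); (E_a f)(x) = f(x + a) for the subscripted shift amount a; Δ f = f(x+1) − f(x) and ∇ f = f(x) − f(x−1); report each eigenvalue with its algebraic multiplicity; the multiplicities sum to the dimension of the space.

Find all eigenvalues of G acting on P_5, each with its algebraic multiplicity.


λ = -4 (multiplicity 6)

image of 1: -4
image of x: -4x - 3
image of x^2: -4x^2 - 6x - 2
image of x^3: -4x^3 - 9x^2 - 6x - 10
image of x^4: -4x^4 - 12x^3 - 12x^2 - 40x + 10
image of x^5: -4x^5 - 15x^4 - 20x^3 - 100x^2 + 50x - 34
the matrix is upper triangular; its diagonal is (-4, -4, -4, -4, -4, -4)
for a triangular matrix the eigenvalues are the diagonal entries, with algebraic multiplicity their repetition count


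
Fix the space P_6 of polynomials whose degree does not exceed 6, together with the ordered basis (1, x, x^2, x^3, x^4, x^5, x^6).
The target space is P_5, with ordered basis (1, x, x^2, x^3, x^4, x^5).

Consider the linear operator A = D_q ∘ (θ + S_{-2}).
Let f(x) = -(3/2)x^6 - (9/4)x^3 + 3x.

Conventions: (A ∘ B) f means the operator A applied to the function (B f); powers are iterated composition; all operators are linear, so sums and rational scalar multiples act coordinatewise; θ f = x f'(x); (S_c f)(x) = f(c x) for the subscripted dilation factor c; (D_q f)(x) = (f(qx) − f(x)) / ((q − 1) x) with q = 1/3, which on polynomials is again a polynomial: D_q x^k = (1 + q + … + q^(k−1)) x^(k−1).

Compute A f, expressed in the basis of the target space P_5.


the result is g(x) = -(12740/81)x^5 + (65/4)x^2 - 3

θ f = -9x^6 - (27/4)x^3 + 3x
S_{-2} f = -96x^6 + 18x^3 - 6x
(θ + S_{-2}) f = -105x^6 + (45/4)x^3 - 3x
D_q (θ + S_{-2}) f = -(12740/81)x^5 + (65/4)x^2 - 3


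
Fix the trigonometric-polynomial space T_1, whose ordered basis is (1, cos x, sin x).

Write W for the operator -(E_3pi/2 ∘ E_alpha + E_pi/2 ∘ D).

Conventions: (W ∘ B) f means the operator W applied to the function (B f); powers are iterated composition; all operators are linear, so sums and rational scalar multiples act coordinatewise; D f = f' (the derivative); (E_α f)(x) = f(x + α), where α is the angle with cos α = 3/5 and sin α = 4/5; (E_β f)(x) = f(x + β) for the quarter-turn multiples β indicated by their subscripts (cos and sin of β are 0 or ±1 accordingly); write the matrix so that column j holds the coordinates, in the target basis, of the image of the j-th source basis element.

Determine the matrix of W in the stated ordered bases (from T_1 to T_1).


the matrix is [[-1, 0, 0]; [0, 1/5, 3/5]; [0, -3/5, 1/5]] (rows listed top to bottom)

image of 1: -1
image of cos x: (1/5)cos x - (3/5)sin x
image of sin x: (3/5)cos x + (1/5)sin x
each image's coordinates form column j of the matrix


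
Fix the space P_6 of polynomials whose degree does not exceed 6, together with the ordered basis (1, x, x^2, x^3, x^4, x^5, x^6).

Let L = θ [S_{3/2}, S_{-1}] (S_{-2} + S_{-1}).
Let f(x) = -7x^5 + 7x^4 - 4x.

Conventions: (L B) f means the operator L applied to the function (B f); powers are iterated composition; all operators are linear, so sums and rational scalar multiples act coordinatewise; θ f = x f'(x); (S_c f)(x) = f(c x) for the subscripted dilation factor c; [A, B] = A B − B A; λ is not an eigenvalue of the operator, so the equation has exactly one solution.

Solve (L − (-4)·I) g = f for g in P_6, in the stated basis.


write g with unknown coordinates in the stated basis and equate coefficients in (L − (-4)·I) g = f
solving from the highest basis element down gives g = -(7/4)x^5 + (7/4)x^4 - x
check: L g = 0
so L g − (-4)·g = -7x^5 + 7x^4 - 4x = f ✓

g(x) = -(7/4)x^5 + (7/4)x^4 - x


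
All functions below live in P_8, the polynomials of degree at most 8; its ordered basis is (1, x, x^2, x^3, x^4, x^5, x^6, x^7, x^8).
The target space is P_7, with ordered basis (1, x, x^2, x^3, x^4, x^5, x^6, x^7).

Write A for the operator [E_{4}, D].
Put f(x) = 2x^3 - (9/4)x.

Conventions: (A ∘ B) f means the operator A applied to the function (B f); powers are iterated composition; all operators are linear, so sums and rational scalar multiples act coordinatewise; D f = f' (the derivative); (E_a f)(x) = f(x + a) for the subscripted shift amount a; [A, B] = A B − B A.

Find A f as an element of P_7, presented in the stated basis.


g(x) = 0

D f = 6x^2 - 9/4
E_{4} D f = 6x^2 + 48x + 375/4
E_{4} f = 2x^3 + 24x^2 + (375/4)x + 119
D E_{4} f = 6x^2 + 48x + 375/4
[E_{4}, D] f = 0


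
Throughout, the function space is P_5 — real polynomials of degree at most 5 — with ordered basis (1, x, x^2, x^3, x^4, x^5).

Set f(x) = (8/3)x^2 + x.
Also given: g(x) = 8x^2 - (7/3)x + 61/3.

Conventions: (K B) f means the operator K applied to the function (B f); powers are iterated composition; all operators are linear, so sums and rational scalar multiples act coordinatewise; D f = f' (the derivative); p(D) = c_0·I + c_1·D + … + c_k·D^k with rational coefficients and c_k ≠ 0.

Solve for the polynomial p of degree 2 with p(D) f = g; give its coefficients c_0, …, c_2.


p(D) = 3·I − D + 4·D^2, i.e. c_0 = 3, c_1 = -1, c_2 = 4

D^0 f = (8/3)x^2 + x
D^1 f = (16/3)x + 1
D^2 f = 16/3
matching coefficients of g against c_0 f + c_1 Df + … from the top degree down determines the c_i
solution: c_0 = 3, c_1 = -1, c_2 = 4


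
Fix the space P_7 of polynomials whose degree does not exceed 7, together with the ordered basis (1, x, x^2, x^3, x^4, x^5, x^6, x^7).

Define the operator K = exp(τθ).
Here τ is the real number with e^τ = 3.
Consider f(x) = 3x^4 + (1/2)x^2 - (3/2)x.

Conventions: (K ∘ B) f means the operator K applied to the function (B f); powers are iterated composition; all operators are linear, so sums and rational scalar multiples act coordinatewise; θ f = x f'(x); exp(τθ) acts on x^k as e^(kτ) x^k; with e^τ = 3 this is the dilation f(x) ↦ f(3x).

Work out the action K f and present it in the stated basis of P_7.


the image equals g(x) = 243x^4 + (9/2)x^2 - (9/2)x

exp(τθ) x^k = e^(kτ) x^k; with e^τ = 3 this sends x^k to 3^k x^k
x ↦ 3 x
x^2 ↦ 9 x^2
x^4 ↦ 81 x^4
applying this coordinatewise to f: exp(τθ) f = 243x^4 + (9/2)x^2 - (9/2)x


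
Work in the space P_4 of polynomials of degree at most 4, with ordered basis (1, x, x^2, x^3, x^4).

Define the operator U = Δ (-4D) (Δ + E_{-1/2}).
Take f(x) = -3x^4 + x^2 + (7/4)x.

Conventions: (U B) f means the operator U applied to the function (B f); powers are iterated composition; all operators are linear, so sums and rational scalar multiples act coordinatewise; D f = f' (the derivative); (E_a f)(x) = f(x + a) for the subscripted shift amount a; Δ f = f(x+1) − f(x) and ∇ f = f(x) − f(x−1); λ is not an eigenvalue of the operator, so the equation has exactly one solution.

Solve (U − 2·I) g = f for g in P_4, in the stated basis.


g(x) = (3/2)x^4 - (73/2)x^2 - (583/8)x + 71

write g with unknown coordinates in the stated basis and equate coefficients in (U − 2·I) g = f
solving from the highest basis element down gives g = (3/2)x^4 - (73/2)x^2 - (583/8)x + 71
check: U g = -72x^2 - 144x + 142
so U g − 2·g = -3x^4 + x^2 + (7/4)x = f ✓


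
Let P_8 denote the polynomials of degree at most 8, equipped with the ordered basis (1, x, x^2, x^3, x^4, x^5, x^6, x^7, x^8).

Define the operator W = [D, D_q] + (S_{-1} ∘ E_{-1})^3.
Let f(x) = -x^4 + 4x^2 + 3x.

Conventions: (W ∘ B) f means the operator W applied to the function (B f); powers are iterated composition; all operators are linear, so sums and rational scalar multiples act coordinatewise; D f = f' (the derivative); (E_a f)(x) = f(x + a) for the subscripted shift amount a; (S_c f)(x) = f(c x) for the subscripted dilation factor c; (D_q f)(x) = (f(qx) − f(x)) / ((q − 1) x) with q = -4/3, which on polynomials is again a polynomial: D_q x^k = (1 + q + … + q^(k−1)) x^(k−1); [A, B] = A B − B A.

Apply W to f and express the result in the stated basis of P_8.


g(x) = -x^4 - 4x^3 + (59/9)x^2 + x - 28/3

D_q f = (25/27)x^3 - (4/3)x + 3
D D_q f = (25/9)x^2 - 4/3
D f = -4x^3 + 8x + 3
D_q D f = -(52/9)x^2 + 8
[D, D_q] f = (77/9)x^2 - 28/3
E_{-1} f = -x^4 + 4x^3 - 2x^2 - x
S_{-1} E_{-1} f = -x^4 - 4x^3 - 2x^2 + x
E_{-1} (S_{-1} ∘ E_{-1}) f = -x^4 + 4x^2 - 3x
S_{-1} E_{-1} (S_{-1} ∘ E_{-1}) f = -x^4 + 4x^2 + 3x
E_{-1} (S_{-1} ∘ E_{-1}) (S_{-1} ∘ E_{-1}) f = -x^4 + 4x^3 - 2x^2 - x
S_{-1} E_{-1} (S_{-1} ∘ E_{-1}) (S_{-1} ∘ E_{-1}) f = -x^4 - 4x^3 - 2x^2 + x
([D, D_q] + (S_{-1} ∘ E_{-1})^3) f = -x^4 - 4x^3 + (59/9)x^2 + x - 28/3


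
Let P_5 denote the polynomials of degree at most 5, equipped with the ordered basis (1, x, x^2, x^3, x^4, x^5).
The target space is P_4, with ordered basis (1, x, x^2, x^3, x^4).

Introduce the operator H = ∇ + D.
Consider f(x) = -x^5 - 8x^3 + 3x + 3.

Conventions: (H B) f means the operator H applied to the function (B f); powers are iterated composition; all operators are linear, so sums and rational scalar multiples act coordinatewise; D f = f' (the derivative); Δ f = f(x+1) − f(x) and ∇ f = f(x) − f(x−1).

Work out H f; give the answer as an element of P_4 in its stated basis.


the image equals g(x) = -10x^4 + 10x^3 - 58x^2 + 29x - 3

∇ f = -5x^4 + 10x^3 - 34x^2 + 29x - 6
D f = -5x^4 - 24x^2 + 3
(∇ + D) f = -10x^4 + 10x^3 - 58x^2 + 29x - 3


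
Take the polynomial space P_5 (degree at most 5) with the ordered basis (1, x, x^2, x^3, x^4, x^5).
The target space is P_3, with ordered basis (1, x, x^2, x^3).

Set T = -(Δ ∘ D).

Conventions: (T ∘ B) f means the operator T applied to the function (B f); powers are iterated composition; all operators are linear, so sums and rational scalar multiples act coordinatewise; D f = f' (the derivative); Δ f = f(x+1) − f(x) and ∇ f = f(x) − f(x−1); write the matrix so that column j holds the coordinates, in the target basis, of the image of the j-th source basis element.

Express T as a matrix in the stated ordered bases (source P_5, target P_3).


image of 1: 0
image of x: 0
image of x^2: -2
image of x^3: -6x - 3
image of x^4: -12x^2 - 12x - 4
image of x^5: -20x^3 - 30x^2 - 20x - 5
each image's coordinates form column j of the matrix

the matrix is [[0, 0, -2, -3, -4, -5]; [0, 0, 0, -6, -12, -20]; [0, 0, 0, 0, -12, -30]; [0, 0, 0, 0, 0, -20]] (rows listed top to bottom)


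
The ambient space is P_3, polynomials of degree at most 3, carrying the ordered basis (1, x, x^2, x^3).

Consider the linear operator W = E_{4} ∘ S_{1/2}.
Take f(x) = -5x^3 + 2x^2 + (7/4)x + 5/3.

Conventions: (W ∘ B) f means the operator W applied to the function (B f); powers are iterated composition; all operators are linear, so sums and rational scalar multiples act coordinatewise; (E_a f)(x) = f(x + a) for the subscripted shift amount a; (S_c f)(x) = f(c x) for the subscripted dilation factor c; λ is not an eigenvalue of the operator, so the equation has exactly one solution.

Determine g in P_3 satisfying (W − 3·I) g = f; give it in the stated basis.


the result is g(x) = (40/23)x^3 + (56/253)x^2 + (9237/2530)x + 38773/3795

write g with unknown coordinates in the stated basis and equate coefficients in (W − 3·I) g = f
solving from the highest basis element down gives g = (40/23)x^3 + (56/253)x^2 + (9237/2530)x + 38773/3795
check: W g = (5/23)x^3 + (674/253)x^2 + (64277/5060)x + 122644/3795
so W g − 3·g = -5x^3 + 2x^2 + (7/4)x + 5/3 = f ✓


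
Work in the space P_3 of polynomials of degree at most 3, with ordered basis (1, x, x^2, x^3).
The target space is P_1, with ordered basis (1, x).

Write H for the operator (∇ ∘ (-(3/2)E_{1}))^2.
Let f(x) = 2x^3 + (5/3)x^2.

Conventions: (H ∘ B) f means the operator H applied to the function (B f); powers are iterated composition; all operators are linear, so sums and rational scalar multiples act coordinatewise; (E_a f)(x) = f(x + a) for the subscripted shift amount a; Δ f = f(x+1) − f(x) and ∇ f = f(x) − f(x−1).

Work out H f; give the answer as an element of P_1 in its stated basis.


E_{1} f = 2x^3 + (23/3)x^2 + (28/3)x + 11/3
(-(3/2)E_{1}) f = -3x^3 - (23/2)x^2 - 14x - 11/2
∇ (-(3/2)E_{1}) f = -9x^2 - 14x - 11/2
E_{1} (∇ ∘ (-(3/2)E_{1})) f = -9x^2 - 32x - 57/2
(-(3/2)E_{1}) (∇ ∘ (-(3/2)E_{1})) f = (27/2)x^2 + 48x + 171/4
∇ (-(3/2)E_{1}) (∇ ∘ (-(3/2)E_{1})) f = 27x + 69/2

the image equals g(x) = 27x + 69/2


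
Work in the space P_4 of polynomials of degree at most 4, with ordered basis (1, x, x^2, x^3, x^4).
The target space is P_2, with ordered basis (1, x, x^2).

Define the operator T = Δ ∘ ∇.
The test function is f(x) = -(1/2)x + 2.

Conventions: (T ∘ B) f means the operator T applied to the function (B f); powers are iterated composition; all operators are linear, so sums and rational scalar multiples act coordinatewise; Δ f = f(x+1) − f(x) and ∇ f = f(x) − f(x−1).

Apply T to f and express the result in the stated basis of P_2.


∇ f = -1/2
Δ ∇ f = 0

the image equals g(x) = 0


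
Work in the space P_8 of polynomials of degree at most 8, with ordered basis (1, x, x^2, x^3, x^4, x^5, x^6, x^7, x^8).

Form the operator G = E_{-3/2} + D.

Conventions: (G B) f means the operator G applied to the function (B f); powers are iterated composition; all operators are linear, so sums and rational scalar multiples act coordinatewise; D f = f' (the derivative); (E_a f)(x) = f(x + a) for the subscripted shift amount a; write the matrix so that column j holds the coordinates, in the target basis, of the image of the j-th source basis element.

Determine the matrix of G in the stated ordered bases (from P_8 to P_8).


image of 1: 1
image of x: x - 1/2
image of x^2: x^2 - x + 9/4
image of x^3: x^3 - (3/2)x^2 + (27/4)x - 27/8
image of x^4: x^4 - 2x^3 + (27/2)x^2 - (27/2)x + 81/16
image of x^5: x^5 - (5/2)x^4 + (45/2)x^3 - (135/4)x^2 + (405/16)x - 243/32
image of x^6: x^6 - 3x^5 + (135/4)x^4 - (135/2)x^3 + (1215/16)x^2 - (729/16)x + 729/64
image of x^7: x^7 - (7/2)x^6 + (189/4)x^5 - (945/8)x^4 + (2835/16)x^3 - (5103/32)x^2 + (5103/64)x - 2187/128
image of x^8: x^8 - 4x^7 + 63x^6 - 189x^5 + (2835/8)x^4 - (1701/4)x^3 + (5103/16)x^2 - (2187/16)x + 6561/256
each image's coordinates form column j of the matrix

the matrix is [[1, -1/2, 9/4, -27/8, 81/16, -243/32, 729/64, -2187/128, 6561/256]; [0, 1, -1, 27/4, -27/2, 405/16, -729/16, 5103/64, -2187/16]; [0, 0, 1, -3/2, 27/2, -135/4, 1215/16, -5103/32, 5103/16]; [0, 0, 0, 1, -2, 45/2, -135/2, 2835/16, -1701/4]; [0, 0, 0, 0, 1, -5/2, 135/4, -945/8, 2835/8]; [0, 0, 0, 0, 0, 1, -3, 189/4, -189]; [0, 0, 0, 0, 0, 0, 1, -7/2, 63]; [0, 0, 0, 0, 0, 0, 0, 1, -4]; [0, 0, 0, 0, 0, 0, 0, 0, 1]] (rows listed top to bottom)


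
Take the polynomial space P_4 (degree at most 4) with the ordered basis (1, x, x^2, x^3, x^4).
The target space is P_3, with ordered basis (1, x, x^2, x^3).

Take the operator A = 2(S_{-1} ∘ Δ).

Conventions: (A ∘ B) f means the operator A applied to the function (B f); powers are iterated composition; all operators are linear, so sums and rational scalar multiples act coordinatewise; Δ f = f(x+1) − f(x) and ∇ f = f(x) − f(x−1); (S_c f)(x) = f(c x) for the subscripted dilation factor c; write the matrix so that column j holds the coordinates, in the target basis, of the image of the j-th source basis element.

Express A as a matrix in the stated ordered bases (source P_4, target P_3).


the matrix is [[0, 2, 2, 2, 2]; [0, 0, -4, -6, -8]; [0, 0, 0, 6, 12]; [0, 0, 0, 0, -8]] (rows listed top to bottom)

image of 1: 0
image of x: 2
image of x^2: -4x + 2
image of x^3: 6x^2 - 6x + 2
image of x^4: -8x^3 + 12x^2 - 8x + 2
each image's coordinates form column j of the matrix


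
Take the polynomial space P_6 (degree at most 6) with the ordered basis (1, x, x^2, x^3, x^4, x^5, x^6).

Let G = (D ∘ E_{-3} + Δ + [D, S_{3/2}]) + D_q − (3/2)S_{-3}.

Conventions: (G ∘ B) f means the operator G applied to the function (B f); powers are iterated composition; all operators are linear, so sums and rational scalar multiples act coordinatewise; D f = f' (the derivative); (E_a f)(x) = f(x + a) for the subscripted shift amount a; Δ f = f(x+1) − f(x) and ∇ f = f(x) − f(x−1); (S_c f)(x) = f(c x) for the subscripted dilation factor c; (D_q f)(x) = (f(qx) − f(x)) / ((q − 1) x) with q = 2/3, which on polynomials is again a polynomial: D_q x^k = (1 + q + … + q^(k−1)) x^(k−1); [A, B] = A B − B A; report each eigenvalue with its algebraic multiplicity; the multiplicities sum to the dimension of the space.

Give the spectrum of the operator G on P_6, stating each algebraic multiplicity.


image of 1: -3/2
image of x: (9/2)x + 7/2
image of x^2: -(27/2)x^2 + (43/6)x - 5
image of x^3: (81/2)x^3 + (827/72)x^2 - 15x + 28
image of x^4: -(243/2)x^4 + (1853/108)x^3 - 30x^2 + 112x - 107
image of x^5: (729/2)x^5 + (65477/2592)x^4 - 50x^3 + 280x^2 - 535x + 406
image of x^6: -(2187/2)x^6 + (291739/7776)x^5 - 75x^4 + 560x^3 - 1605x^2 + 2436x - 1457
the matrix is upper triangular; its diagonal is (-3/2, 9/2, -27/2, 81/2, -243/2, 729/2, -2187/2)
for a triangular matrix the eigenvalues are the diagonal entries, with algebraic multiplicity their repetition count

λ = -2187/2 (multiplicity 1), λ = -243/2 (multiplicity 1), λ = -27/2 (multiplicity 1), λ = -3/2 (multiplicity 1), λ = 9/2 (multiplicity 1), λ = 81/2 (multiplicity 1), λ = 729/2 (multiplicity 1)


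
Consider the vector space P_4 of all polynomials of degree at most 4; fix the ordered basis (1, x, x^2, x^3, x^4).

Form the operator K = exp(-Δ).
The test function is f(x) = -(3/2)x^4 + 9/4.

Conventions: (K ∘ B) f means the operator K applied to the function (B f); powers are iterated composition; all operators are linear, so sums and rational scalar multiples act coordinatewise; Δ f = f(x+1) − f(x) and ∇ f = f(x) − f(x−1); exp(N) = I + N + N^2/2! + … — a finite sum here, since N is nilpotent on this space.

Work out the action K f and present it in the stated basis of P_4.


order-1 term: 6x^3 + 9x^2 + 6x + 3/2
order-2 term: -9x^2 - 18x - 21/2
order-3 term: 6x + 9
order-4 term: -3/2
the series for exp(-Δ) f terminates at order 4
exp(-Δ) f = -(3/2)x^4 + 6x^3 - 6x + 3/4

the image equals g(x) = -(3/2)x^4 + 6x^3 - 6x + 3/4


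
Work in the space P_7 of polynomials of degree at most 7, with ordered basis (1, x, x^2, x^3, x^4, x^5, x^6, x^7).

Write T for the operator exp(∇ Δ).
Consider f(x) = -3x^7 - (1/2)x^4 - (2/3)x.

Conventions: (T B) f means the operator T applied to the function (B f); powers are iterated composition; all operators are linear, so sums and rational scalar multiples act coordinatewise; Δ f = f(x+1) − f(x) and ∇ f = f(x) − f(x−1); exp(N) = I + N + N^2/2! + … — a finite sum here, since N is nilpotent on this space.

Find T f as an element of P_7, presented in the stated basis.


g(x) = -3x^7 - 126x^5 - (1/2)x^4 - 1470x^3 - 6x^2 - (11468/3)x - 7

order-1 term: -126x^5 - 210x^3 - 6x^2 - 42x - 1
order-2 term: -1260x^3 - 1260x - 6
order-3 term: -2520x
the series for exp(∇ Δ) f terminates at order 3
exp(∇ Δ) f = -3x^7 - 126x^5 - (1/2)x^4 - 1470x^3 - 6x^2 - (11468/3)x - 7
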